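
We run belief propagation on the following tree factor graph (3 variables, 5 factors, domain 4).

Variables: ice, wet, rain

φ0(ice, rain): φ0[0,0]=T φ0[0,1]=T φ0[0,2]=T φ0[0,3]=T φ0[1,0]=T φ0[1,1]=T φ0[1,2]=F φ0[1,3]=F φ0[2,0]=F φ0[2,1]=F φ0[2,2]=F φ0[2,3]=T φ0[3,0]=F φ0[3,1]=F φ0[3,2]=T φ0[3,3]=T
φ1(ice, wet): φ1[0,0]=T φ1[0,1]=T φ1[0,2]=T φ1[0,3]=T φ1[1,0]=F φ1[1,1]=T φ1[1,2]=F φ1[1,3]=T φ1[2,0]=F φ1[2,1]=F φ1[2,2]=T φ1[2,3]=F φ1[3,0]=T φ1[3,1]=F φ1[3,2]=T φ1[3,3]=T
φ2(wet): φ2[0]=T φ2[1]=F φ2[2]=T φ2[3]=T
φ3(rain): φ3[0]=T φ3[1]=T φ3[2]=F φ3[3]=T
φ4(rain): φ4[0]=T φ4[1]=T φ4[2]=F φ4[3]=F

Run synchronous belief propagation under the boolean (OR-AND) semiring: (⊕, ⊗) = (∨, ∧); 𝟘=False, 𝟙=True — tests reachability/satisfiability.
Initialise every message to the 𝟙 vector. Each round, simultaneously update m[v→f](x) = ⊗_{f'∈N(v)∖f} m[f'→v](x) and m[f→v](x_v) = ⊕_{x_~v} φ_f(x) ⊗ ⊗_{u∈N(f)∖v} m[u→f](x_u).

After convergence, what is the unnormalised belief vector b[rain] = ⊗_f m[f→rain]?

init: all messages = 𝟙 over 4 values
r1 m[φ0→ice] = [T, T, T, T]
r1 m[φ0→rain] = [T, T, T, T]
r1 m[φ1→ice] = [T, T, T, T]
r1 m[φ1→wet] = [T, T, T, T]
r1 m[φ2→wet] = [T, F, T, T]
r1 m[φ3→rain] = [T, T, F, T]
r1 m[φ4→rain] = [T, T, F, F]
r1 m[ice→φ0] = [T, T, T, T]
r1 m[ice→φ1] = [T, T, T, T]
r1 m[wet→φ1] = [T, T, T, T]
r1 m[wet→φ2] = [T, T, T, T]
r1 m[rain→φ0] = [T, T, T, T]
r1 m[rain→φ3] = [T, T, T, T]
r1 m[rain→φ4] = [T, T, T, T]
r2 m[φ0→ice] = [T, T, T, T]
r2 m[φ0→rain] = [T, T, T, T]
r2 m[φ1→ice] = [T, T, T, T]
r2 m[φ1→wet] = [T, T, T, T]
r2 m[φ2→wet] = [T, F, T, T]
r2 m[φ3→rain] = [T, T, F, T]
r2 m[φ4→rain] = [T, T, F, F]
r2 m[ice→φ0] = [T, T, T, T]
r2 m[ice→φ1] = [T, T, T, T]
r2 m[wet→φ1] = [T, F, T, T]
r2 m[wet→φ2] = [T, T, T, T]
r2 m[rain→φ0] = [T, T, F, F]
r2 m[rain→φ3] = [T, T, F, F]
r2 m[rain→φ4] = [T, T, F, T]
r3 m[φ0→ice] = [T, T, F, F]
r3 m[φ0→rain] = [T, T, T, T]
r3 m[φ1→ice] = [T, T, T, T]
r3 m[φ1→wet] = [T, T, T, T]
r3 m[φ2→wet] = [T, F, T, T]
r3 m[φ3→rain] = [T, T, F, T]
r3 m[φ4→rain] = [T, T, F, F]
r3 m[ice→φ0] = [T, T, T, T]
r3 m[ice→φ1] = [T, T, T, T]
r3 m[wet→φ1] = [T, F, T, T]
r3 m[wet→φ2] = [T, T, T, T]
r3 m[rain→φ0] = [T, T, F, F]
r3 m[rain→φ3] = [T, T, F, F]
r3 m[rain→φ4] = [T, T, F, T]
r4 m[φ0→ice] = [T, T, F, F]
r4 m[φ0→rain] = [T, T, T, T]
r4 m[φ1→ice] = [T, T, T, T]
r4 m[φ1→wet] = [T, T, T, T]
r4 m[φ2→wet] = [T, F, T, T]
r4 m[φ3→rain] = [T, T, F, T]
r4 m[φ4→rain] = [T, T, F, F]
r4 m[ice→φ0] = [T, T, T, T]
r4 m[ice→φ1] = [T, T, F, F]
r4 m[wet→φ1] = [T, F, T, T]
r4 m[wet→φ2] = [T, T, T, T]
r4 m[rain→φ0] = [T, T, F, F]
r4 m[rain→φ3] = [T, T, F, F]
r4 m[rain→φ4] = [T, T, F, T]
r5 m[φ0→ice] = [T, T, F, F]
r5 m[φ0→rain] = [T, T, T, T]
r5 m[φ1→ice] = [T, T, T, T]
r5 m[φ1→wet] = [T, T, T, T]
r5 m[φ2→wet] = [T, F, T, T]
r5 m[φ3→rain] = [T, T, F, T]
r5 m[φ4→rain] = [T, T, F, F]
r5 m[ice→φ0] = [T, T, T, T]
r5 m[ice→φ1] = [T, T, F, F]
r5 m[wet→φ1] = [T, F, T, T]
r5 m[wet→φ2] = [T, T, T, T]
r5 m[rain→φ0] = [T, T, F, F]
r5 m[rain→φ3] = [T, T, F, F]
r5 m[rain→φ4] = [T, T, F, T]
fixed point reached at round 5
b[rain] = ⊗ incoming = [T, T, F, F]

b[rain] = [T, T, F, F]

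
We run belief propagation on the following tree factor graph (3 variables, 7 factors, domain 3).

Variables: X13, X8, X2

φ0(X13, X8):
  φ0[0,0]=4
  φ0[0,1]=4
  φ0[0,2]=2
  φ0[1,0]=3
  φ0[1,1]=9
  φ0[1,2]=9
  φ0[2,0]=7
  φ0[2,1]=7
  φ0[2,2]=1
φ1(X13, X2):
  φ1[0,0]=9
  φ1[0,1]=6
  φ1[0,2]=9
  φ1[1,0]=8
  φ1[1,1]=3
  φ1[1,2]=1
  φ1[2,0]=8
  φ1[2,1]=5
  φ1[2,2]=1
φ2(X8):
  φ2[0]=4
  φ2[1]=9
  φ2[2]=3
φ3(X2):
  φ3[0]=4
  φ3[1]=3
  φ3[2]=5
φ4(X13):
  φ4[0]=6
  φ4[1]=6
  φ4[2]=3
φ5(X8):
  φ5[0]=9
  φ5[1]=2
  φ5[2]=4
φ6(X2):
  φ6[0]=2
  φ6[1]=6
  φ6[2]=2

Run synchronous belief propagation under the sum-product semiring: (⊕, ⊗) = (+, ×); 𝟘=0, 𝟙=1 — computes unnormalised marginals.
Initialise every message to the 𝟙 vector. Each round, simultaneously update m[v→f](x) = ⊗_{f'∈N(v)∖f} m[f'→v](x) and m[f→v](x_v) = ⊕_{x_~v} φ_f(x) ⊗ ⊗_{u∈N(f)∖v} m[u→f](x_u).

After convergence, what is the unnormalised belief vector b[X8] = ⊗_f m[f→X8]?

init: all messages = 𝟙 over 3 values
r1 m[φ0→X13] = [10, 21, 15]
r1 m[φ0→X8] = [14, 20, 12]
r1 m[φ1→X13] = [24, 12, 14]
r1 m[φ1→X2] = [25, 14, 11]
r1 m[φ2→X8] = [4, 9, 3]
r1 m[φ3→X2] = [4, 3, 5]
r1 m[φ4→X13] = [6, 6, 3]
r1 m[φ5→X8] = [9, 2, 4]
r1 m[φ6→X2] = [2, 6, 2]
r1 m[X13→φ0] = [1, 1, 1]
r1 m[X13→φ1] = [1, 1, 1]
r1 m[X13→φ4] = [1, 1, 1]
r1 m[X8→φ0] = [1, 1, 1]
r1 m[X8→φ2] = [1, 1, 1]
r1 m[X8→φ5] = [1, 1, 1]
r1 m[X2→φ1] = [1, 1, 1]
r1 m[X2→φ3] = [1, 1, 1]
r1 m[X2→φ6] = [1, 1, 1]
r2 m[φ0→X13] = [10, 21, 15]
r2 m[φ0→X8] = [14, 20, 12]
r2 m[φ1→X13] = [24, 12, 14]
r2 m[φ1→X2] = [25, 14, 11]
r2 m[φ2→X8] = [4, 9, 3]
r2 m[φ3→X2] = [4, 3, 5]
r2 m[φ4→X13] = [6, 6, 3]
r2 m[φ5→X8] = [9, 2, 4]
r2 m[φ6→X2] = [2, 6, 2]
r2 m[X13→φ0] = [144, 72, 42]
r2 m[X13→φ1] = [60, 126, 45]
r2 m[X13→φ4] = [240, 252, 210]
r2 m[X8→φ0] = [36, 18, 12]
r2 m[X8→φ2] = [126, 40, 48]
r2 m[X8→φ5] = [56, 180, 36]
r2 m[X2→φ1] = [8, 18, 10]
r2 m[X2→φ3] = [50, 84, 22]
r2 m[X2→φ6] = [100, 42, 55]
r3 m[φ0→X13] = [240, 378, 390]
r3 m[φ0→X8] = [1086, 1518, 978]
r3 m[φ1→X13] = [270, 128, 164]
r3 m[φ1→X2] = [1908, 963, 711]
r3 m[φ2→X8] = [4, 9, 3]
r3 m[φ3→X2] = [4, 3, 5]
r3 m[φ4→X13] = [6, 6, 3]
r3 m[φ5→X8] = [9, 2, 4]
r3 m[φ6→X2] = [2, 6, 2]
r3 m[X13→φ0] = [144, 72, 42]
r3 m[X13→φ1] = [60, 126, 45]
r3 m[X13→φ4] = [240, 252, 210]
r3 m[X8→φ0] = [36, 18, 12]
r3 m[X8→φ2] = [126, 40, 48]
r3 m[X8→φ5] = [56, 180, 36]
r3 m[X2→φ1] = [8, 18, 10]
r3 m[X2→φ3] = [50, 84, 22]
r3 m[X2→φ6] = [100, 42, 55]
r4 m[φ0→X13] = [240, 378, 390]
r4 m[φ0→X8] = [1086, 1518, 978]
r4 m[φ1→X13] = [270, 128, 164]
r4 m[φ1→X2] = [1908, 963, 711]
r4 m[φ2→X8] = [4, 9, 3]
r4 m[φ3→X2] = [4, 3, 5]
r4 m[φ4→X13] = [6, 6, 3]
r4 m[φ5→X8] = [9, 2, 4]
r4 m[φ6→X2] = [2, 6, 2]
r4 m[X13→φ0] = [1620, 768, 492]
r4 m[X13→φ1] = [1440, 2268, 1170]
r4 m[X13→φ4] = [64800, 48384, 63960]
r4 m[X8→φ0] = [36, 18, 12]
r4 m[X8→φ2] = [9774, 3036, 3912]
r4 m[X8→φ5] = [4344, 13662, 2934]
r4 m[X2→φ1] = [8, 18, 10]
r4 m[X2→φ3] = [3816, 5778, 1422]
r4 m[X2→φ6] = [7632, 2889, 3555]
r5 m[φ0→X13] = [240, 378, 390]
r5 m[φ0→X8] = [12228, 16836, 10644]
r5 m[φ1→X13] = [270, 128, 164]
r5 m[φ1→X2] = [40464, 21294, 16398]
r5 m[φ2→X8] = [4, 9, 3]
r5 m[φ3→X2] = [4, 3, 5]
r5 m[φ4→X13] = [6, 6, 3]
r5 m[φ5→X8] = [9, 2, 4]
r5 m[φ6→X2] = [2, 6, 2]
r5 m[X13→φ0] = [1620, 768, 492]
r5 m[X13→φ1] = [1440, 2268, 1170]
r5 m[X13→φ4] = [64800, 48384, 63960]
r5 m[X8→φ0] = [36, 18, 12]
r5 m[X8→φ2] = [9774, 3036, 3912]
r5 m[X8→φ5] = [4344, 13662, 2934]
r5 m[X2→φ1] = [8, 18, 10]
r5 m[X2→φ3] = [3816, 5778, 1422]
r5 m[X2→φ6] = [7632, 2889, 3555]
r6 m[φ0→X13] = [240, 378, 390]
r6 m[φ0→X8] = [12228, 16836, 10644]
r6 m[φ1→X13] = [270, 128, 164]
r6 m[φ1→X2] = [40464, 21294, 16398]
r6 m[φ2→X8] = [4, 9, 3]
r6 m[φ3→X2] = [4, 3, 5]
r6 m[φ4→X13] = [6, 6, 3]
r6 m[φ5→X8] = [9, 2, 4]
r6 m[φ6→X2] = [2, 6, 2]
r6 m[X13→φ0] = [1620, 768, 492]
r6 m[X13→φ1] = [1440, 2268, 1170]
r6 m[X13→φ4] = [64800, 48384, 63960]
r6 m[X8→φ0] = [36, 18, 12]
r6 m[X8→φ2] = [110052, 33672, 42576]
r6 m[X8→φ5] = [48912, 151524, 31932]
r6 m[X2→φ1] = [8, 18, 10]
r6 m[X2→φ3] = [80928, 127764, 32796]
r6 m[X2→φ6] = [161856, 63882, 81990]
r7 m[φ0→X13] = [240, 378, 390]
r7 m[φ0→X8] = [12228, 16836, 10644]
r7 m[φ1→X13] = [270, 128, 164]
r7 m[φ1→X2] = [40464, 21294, 16398]
r7 m[φ2→X8] = [4, 9, 3]
r7 m[φ3→X2] = [4, 3, 5]
r7 m[φ4→X13] = [6, 6, 3]
r7 m[φ5→X8] = [9, 2, 4]
r7 m[φ6→X2] = [2, 6, 2]
r7 m[X13→φ0] = [1620, 768, 492]
r7 m[X13→φ1] = [1440, 2268, 1170]
r7 m[X13→φ4] = [64800, 48384, 63960]
r7 m[X8→φ0] = [36, 18, 12]
r7 m[X8→φ2] = [110052, 33672, 42576]
r7 m[X8→φ5] = [48912, 151524, 31932]
r7 m[X2→φ1] = [8, 18, 10]
r7 m[X2→φ3] = [80928, 127764, 32796]
r7 m[X2→φ6] = [161856, 63882, 81990]
fixed point reached at round 7
b[X8] = ⊗ incoming = [440208, 303048, 127728]

b[X8] = [440208, 303048, 127728]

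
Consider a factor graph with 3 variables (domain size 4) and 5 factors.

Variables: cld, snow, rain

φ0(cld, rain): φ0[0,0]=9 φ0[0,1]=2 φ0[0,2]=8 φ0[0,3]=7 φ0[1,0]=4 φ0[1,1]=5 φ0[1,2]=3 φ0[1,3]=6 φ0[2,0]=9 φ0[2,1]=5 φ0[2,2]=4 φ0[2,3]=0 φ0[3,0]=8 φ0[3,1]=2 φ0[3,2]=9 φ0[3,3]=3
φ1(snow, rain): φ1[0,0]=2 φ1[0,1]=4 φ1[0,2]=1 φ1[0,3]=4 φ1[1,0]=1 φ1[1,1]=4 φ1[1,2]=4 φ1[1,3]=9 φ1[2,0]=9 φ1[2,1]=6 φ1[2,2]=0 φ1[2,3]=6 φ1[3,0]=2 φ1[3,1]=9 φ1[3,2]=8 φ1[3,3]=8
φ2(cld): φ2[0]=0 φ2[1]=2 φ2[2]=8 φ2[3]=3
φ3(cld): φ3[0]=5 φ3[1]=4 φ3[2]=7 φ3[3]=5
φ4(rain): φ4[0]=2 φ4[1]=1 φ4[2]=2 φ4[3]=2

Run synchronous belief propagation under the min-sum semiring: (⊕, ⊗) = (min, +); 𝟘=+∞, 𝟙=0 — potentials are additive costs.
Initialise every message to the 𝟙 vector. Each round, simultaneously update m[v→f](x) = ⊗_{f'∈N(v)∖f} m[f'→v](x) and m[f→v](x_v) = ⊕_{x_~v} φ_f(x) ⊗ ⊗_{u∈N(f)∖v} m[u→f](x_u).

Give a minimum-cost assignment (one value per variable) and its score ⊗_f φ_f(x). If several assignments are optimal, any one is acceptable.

init: all messages = 𝟙 over 4 values
r1 m[φ0→cld] = [2, 3, 0, 2]
r1 m[φ0→rain] = [4, 2, 3, 0]
r1 m[φ1→snow] = [1, 1, 0, 2]
r1 m[φ1→rain] = [1, 4, 0, 4]
r1 m[φ2→cld] = [0, 2, 8, 3]
r1 m[φ3→cld] = [5, 4, 7, 5]
r1 m[φ4→rain] = [2, 1, 2, 2]
r1 m[cld→φ0] = [0, 0, 0, 0]
r1 m[cld→φ2] = [0, 0, 0, 0]
r1 m[cld→φ3] = [0, 0, 0, 0]
r1 m[snow→φ1] = [0, 0, 0, 0]
r1 m[rain→φ0] = [0, 0, 0, 0]
r1 m[rain→φ1] = [0, 0, 0, 0]
r1 m[rain→φ4] = [0, 0, 0, 0]
r2 m[φ0→cld] = [2, 3, 0, 2]
r2 m[φ0→rain] = [4, 2, 3, 0]
r2 m[φ1→snow] = [1, 1, 0, 2]
r2 m[φ1→rain] = [1, 4, 0, 4]
r2 m[φ2→cld] = [0, 2, 8, 3]
r2 m[φ3→cld] = [5, 4, 7, 5]
r2 m[φ4→rain] = [2, 1, 2, 2]
r2 m[cld→φ0] = [5, 6, 15, 8]
r2 m[cld→φ2] = [7, 7, 7, 7]
r2 m[cld→φ3] = [2, 5, 8, 5]
r2 m[snow→φ1] = [0, 0, 0, 0]
r2 m[rain→φ0] = [3, 5, 2, 6]
r2 m[rain→φ1] = [6, 3, 5, 2]
r2 m[rain→φ4] = [5, 6, 3, 4]
r3 m[φ0→cld] = [7, 5, 6, 7]
r3 m[φ0→rain] = [10, 7, 9, 11]
r3 m[φ1→snow] = [6, 7, 5, 8]
r3 m[φ1→rain] = [1, 4, 0, 4]
r3 m[φ2→cld] = [0, 2, 8, 3]
r3 m[φ3→cld] = [5, 4, 7, 5]
r3 m[φ4→rain] = [2, 1, 2, 2]
r3 m[cld→φ0] = [5, 6, 15, 8]
r3 m[cld→φ2] = [7, 7, 7, 7]
r3 m[cld→φ3] = [2, 5, 8, 5]
r3 m[snow→φ1] = [0, 0, 0, 0]
r3 m[rain→φ0] = [3, 5, 2, 6]
r3 m[rain→φ1] = [6, 3, 5, 2]
r3 m[rain→φ4] = [5, 6, 3, 4]
r4 m[φ0→cld] = [7, 5, 6, 7]
r4 m[φ0→rain] = [10, 7, 9, 11]
r4 m[φ1→snow] = [6, 7, 5, 8]
r4 m[φ1→rain] = [1, 4, 0, 4]
r4 m[φ2→cld] = [0, 2, 8, 3]
r4 m[φ3→cld] = [5, 4, 7, 5]
r4 m[φ4→rain] = [2, 1, 2, 2]
r4 m[cld→φ0] = [5, 6, 15, 8]
r4 m[cld→φ2] = [12, 9, 13, 12]
r4 m[cld→φ3] = [7, 7, 14, 10]
r4 m[snow→φ1] = [0, 0, 0, 0]
r4 m[rain→φ0] = [3, 5, 2, 6]
r4 m[rain→φ1] = [12, 8, 11, 13]
r4 m[rain→φ4] = [11, 11, 9, 15]
r5 m[φ0→cld] = [7, 5, 6, 7]
r5 m[φ0→rain] = [10, 7, 9, 11]
r5 m[φ1→snow] = [12, 12, 11, 14]
r5 m[φ1→rain] = [1, 4, 0, 4]
r5 m[φ2→cld] = [0, 2, 8, 3]
r5 m[φ3→cld] = [5, 4, 7, 5]
r5 m[φ4→rain] = [2, 1, 2, 2]
r5 m[cld→φ0] = [5, 6, 15, 8]
r5 m[cld→φ2] = [12, 9, 13, 12]
r5 m[cld→φ3] = [7, 7, 14, 10]
r5 m[snow→φ1] = [0, 0, 0, 0]
r5 m[rain→φ0] = [3, 5, 2, 6]
r5 m[rain→φ1] = [12, 8, 11, 13]
r5 m[rain→φ4] = [11, 11, 9, 15]
r6 m[φ0→cld] = [7, 5, 6, 7]
r6 m[φ0→rain] = [10, 7, 9, 11]
r6 m[φ1→snow] = [12, 12, 11, 14]
r6 m[φ1→rain] = [1, 4, 0, 4]
r6 m[φ2→cld] = [0, 2, 8, 3]
r6 m[φ3→cld] = [5, 4, 7, 5]
r6 m[φ4→rain] = [2, 1, 2, 2]
r6 m[cld→φ0] = [5, 6, 15, 8]
r6 m[cld→φ2] = [12, 9, 13, 12]
r6 m[cld→φ3] = [7, 7, 14, 10]
r6 m[snow→φ1] = [0, 0, 0, 0]
r6 m[rain→φ0] = [3, 5, 2, 6]
r6 m[rain→φ1] = [12, 8, 11, 13]
r6 m[rain→φ4] = [11, 11, 9, 15]
fixed point reached at round 6
traceback from cld: (cld=1, snow=2, rain=2), score=11

assignment: (cld=1, snow=2, rain=2); score = 11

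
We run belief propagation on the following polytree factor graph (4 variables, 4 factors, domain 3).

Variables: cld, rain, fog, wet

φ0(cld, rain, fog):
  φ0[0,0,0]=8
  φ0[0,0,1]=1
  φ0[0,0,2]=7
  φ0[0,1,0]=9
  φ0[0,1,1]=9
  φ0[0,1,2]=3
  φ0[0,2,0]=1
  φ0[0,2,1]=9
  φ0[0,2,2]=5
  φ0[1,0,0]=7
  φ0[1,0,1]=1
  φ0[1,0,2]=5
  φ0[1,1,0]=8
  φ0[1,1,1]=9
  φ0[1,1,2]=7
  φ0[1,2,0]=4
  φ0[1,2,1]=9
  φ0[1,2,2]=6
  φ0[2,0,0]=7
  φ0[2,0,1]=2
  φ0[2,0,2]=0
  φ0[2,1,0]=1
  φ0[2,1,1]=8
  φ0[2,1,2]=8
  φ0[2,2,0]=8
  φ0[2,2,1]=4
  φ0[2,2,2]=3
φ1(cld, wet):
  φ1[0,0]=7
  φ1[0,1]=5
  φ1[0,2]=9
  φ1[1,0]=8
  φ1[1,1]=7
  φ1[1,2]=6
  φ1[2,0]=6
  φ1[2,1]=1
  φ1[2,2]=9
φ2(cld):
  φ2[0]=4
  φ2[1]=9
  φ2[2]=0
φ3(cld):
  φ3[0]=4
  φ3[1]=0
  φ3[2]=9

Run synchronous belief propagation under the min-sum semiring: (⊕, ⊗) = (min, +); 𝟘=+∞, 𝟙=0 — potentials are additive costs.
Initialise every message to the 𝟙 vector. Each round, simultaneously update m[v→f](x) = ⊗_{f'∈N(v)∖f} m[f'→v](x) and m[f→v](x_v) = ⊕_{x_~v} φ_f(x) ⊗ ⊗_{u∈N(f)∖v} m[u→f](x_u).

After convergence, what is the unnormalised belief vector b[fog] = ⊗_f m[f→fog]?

b[fog] = [11, 12, 10]

init: all messages = 𝟙 over 3 values
r1 m[φ0→cld] = [1, 1, 0]
r1 m[φ0→rain] = [0, 1, 1]
r1 m[φ0→fog] = [1, 1, 0]
r1 m[φ1→cld] = [5, 6, 1]
r1 m[φ1→wet] = [6, 1, 6]
r1 m[φ2→cld] = [4, 9, 0]
r1 m[φ3→cld] = [4, 0, 9]
r1 m[cld→φ0] = [0, 0, 0]
r1 m[cld→φ1] = [0, 0, 0]
r1 m[cld→φ2] = [0, 0, 0]
r1 m[cld→φ3] = [0, 0, 0]
r1 m[rain→φ0] = [0, 0, 0]
r1 m[fog→φ0] = [0, 0, 0]
r1 m[wet→φ1] = [0, 0, 0]
r2 m[φ0→cld] = [1, 1, 0]
r2 m[φ0→rain] = [0, 1, 1]
r2 m[φ0→fog] = [1, 1, 0]
r2 m[φ1→cld] = [5, 6, 1]
r2 m[φ1→wet] = [6, 1, 6]
r2 m[φ2→cld] = [4, 9, 0]
r2 m[φ3→cld] = [4, 0, 9]
r2 m[cld→φ0] = [13, 15, 10]
r2 m[cld→φ1] = [9, 10, 9]
r2 m[cld→φ2] = [10, 7, 10]
r2 m[cld→φ3] = [10, 16, 1]
r2 m[rain→φ0] = [0, 0, 0]
r2 m[fog→φ0] = [0, 0, 0]
r2 m[wet→φ1] = [0, 0, 0]
r3 m[φ0→cld] = [1, 1, 0]
r3 m[φ0→rain] = [10, 11, 13]
r3 m[φ0→fog] = [11, 12, 10]
r3 m[φ1→cld] = [5, 6, 1]
r3 m[φ1→wet] = [15, 10, 16]
r3 m[φ2→cld] = [4, 9, 0]
r3 m[φ3→cld] = [4, 0, 9]
r3 m[cld→φ0] = [13, 15, 10]
r3 m[cld→φ1] = [9, 10, 9]
r3 m[cld→φ2] = [10, 7, 10]
r3 m[cld→φ3] = [10, 16, 1]
r3 m[rain→φ0] = [0, 0, 0]
r3 m[fog→φ0] = [0, 0, 0]
r3 m[wet→φ1] = [0, 0, 0]
r4 m[φ0→cld] = [1, 1, 0]
r4 m[φ0→rain] = [10, 11, 13]
r4 m[φ0→fog] = [11, 12, 10]
r4 m[φ1→cld] = [5, 6, 1]
r4 m[φ1→wet] = [15, 10, 16]
r4 m[φ2→cld] = [4, 9, 0]
r4 m[φ3→cld] = [4, 0, 9]
r4 m[cld→φ0] = [13, 15, 10]
r4 m[cld→φ1] = [9, 10, 9]
r4 m[cld→φ2] = [10, 7, 10]
r4 m[cld→φ3] = [10, 16, 1]
r4 m[rain→φ0] = [0, 0, 0]
r4 m[fog→φ0] = [0, 0, 0]
r4 m[wet→φ1] = [0, 0, 0]
fixed point reached at round 4
b[fog] = ⊗ incoming = [11, 12, 10]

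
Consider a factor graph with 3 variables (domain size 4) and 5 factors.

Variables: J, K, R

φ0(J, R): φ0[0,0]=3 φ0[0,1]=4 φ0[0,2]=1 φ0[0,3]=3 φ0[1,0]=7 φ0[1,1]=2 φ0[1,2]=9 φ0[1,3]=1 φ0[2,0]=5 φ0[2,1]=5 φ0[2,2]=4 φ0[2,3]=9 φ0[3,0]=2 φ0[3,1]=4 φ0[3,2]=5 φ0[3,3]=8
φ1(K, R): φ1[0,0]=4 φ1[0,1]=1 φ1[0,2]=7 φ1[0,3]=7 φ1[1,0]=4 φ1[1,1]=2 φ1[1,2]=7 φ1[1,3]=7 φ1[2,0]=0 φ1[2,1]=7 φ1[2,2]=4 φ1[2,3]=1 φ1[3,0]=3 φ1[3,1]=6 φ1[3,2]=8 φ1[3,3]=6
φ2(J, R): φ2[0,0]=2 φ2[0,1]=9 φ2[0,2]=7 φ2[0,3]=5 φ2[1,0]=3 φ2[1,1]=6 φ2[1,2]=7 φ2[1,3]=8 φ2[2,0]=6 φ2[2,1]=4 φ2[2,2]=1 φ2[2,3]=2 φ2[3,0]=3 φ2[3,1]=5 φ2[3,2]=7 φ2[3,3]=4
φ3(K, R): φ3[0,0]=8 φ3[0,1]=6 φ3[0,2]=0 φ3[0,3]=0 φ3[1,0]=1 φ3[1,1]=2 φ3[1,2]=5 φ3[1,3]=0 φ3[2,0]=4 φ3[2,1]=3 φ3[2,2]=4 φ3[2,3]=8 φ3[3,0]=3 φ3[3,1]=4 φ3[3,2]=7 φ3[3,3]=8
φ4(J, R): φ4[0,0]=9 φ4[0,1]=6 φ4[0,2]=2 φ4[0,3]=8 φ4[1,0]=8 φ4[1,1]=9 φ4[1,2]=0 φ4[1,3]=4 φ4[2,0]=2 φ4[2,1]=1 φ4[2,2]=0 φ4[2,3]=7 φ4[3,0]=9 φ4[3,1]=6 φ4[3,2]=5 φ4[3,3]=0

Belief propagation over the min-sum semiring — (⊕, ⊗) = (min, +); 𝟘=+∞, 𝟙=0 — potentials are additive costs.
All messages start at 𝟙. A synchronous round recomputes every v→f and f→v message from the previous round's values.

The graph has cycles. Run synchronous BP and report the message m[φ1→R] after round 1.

init: all messages = 𝟙 over 4 values
r1 m[φ0→J] = [1, 1, 4, 2]
r1 m[φ0→R] = [2, 2, 1, 1]
r1 m[φ1→K] = [1, 2, 0, 3]
r1 m[φ1→R] = [0, 1, 4, 1]
r1 m[φ2→J] = [2, 3, 1, 3]
r1 m[φ2→R] = [2, 4, 1, 2]
r1 m[φ3→K] = [0, 0, 3, 3]
r1 m[φ3→R] = [1, 2, 0, 0]
r1 m[φ4→J] = [2, 0, 0, 0]
r1 m[φ4→R] = [2, 1, 0, 0]
r1 m[J→φ0] = [0, 0, 0, 0]
r1 m[J→φ2] = [0, 0, 0, 0]
r1 m[J→φ4] = [0, 0, 0, 0]
r1 m[K→φ1] = [0, 0, 0, 0]
r1 m[K→φ3] = [0, 0, 0, 0]
r1 m[R→φ0] = [0, 0, 0, 0]
r1 m[R→φ1] = [0, 0, 0, 0]
r1 m[R→φ2] = [0, 0, 0, 0]
r1 m[R→φ3] = [0, 0, 0, 0]
r1 m[R→φ4] = [0, 0, 0, 0]

message @ round 1 = [0, 1, 4, 1]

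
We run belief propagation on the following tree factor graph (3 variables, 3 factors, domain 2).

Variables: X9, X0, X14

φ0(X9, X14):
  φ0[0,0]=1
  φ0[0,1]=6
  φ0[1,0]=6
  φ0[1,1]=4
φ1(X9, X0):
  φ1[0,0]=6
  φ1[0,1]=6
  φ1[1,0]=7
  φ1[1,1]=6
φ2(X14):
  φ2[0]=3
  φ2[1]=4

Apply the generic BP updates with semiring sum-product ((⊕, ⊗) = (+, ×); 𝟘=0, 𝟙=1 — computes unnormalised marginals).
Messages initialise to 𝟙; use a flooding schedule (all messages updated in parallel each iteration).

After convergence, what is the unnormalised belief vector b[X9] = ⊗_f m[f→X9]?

b[X9] = [324, 442]

init: all messages = 𝟙 over 2 values
r1 m[φ0→X9] = [7, 10]
r1 m[φ0→X14] = [7, 10]
r1 m[φ1→X9] = [12, 13]
r1 m[φ1→X0] = [13, 12]
r1 m[φ2→X14] = [3, 4]
r1 m[X9→φ0] = [1, 1]
r1 m[X9→φ1] = [1, 1]
r1 m[X0→φ1] = [1, 1]
r1 m[X14→φ0] = [1, 1]
r1 m[X14→φ2] = [1, 1]
r2 m[φ0→X9] = [7, 10]
r2 m[φ0→X14] = [7, 10]
r2 m[φ1→X9] = [12, 13]
r2 m[φ1→X0] = [13, 12]
r2 m[φ2→X14] = [3, 4]
r2 m[X9→φ0] = [12, 13]
r2 m[X9→φ1] = [7, 10]
r2 m[X0→φ1] = [1, 1]
r2 m[X14→φ0] = [3, 4]
r2 m[X14→φ2] = [7, 10]
r3 m[φ0→X9] = [27, 34]
r3 m[φ0→X14] = [90, 124]
r3 m[φ1→X9] = [12, 13]
r3 m[φ1→X0] = [112, 102]
r3 m[φ2→X14] = [3, 4]
r3 m[X9→φ0] = [12, 13]
r3 m[X9→φ1] = [7, 10]
r3 m[X0→φ1] = [1, 1]
r3 m[X14→φ0] = [3, 4]
r3 m[X14→φ2] = [7, 10]
r4 m[φ0→X9] = [27, 34]
r4 m[φ0→X14] = [90, 124]
r4 m[φ1→X9] = [12, 13]
r4 m[φ1→X0] = [112, 102]
r4 m[φ2→X14] = [3, 4]
r4 m[X9→φ0] = [12, 13]
r4 m[X9→φ1] = [27, 34]
r4 m[X0→φ1] = [1, 1]
r4 m[X14→φ0] = [3, 4]
r4 m[X14→φ2] = [90, 124]
r5 m[φ0→X9] = [27, 34]
r5 m[φ0→X14] = [90, 124]
r5 m[φ1→X9] = [12, 13]
r5 m[φ1→X0] = [400, 366]
r5 m[φ2→X14] = [3, 4]
r5 m[X9→φ0] = [12, 13]
r5 m[X9→φ1] = [27, 34]
r5 m[X0→φ1] = [1, 1]
r5 m[X14→φ0] = [3, 4]
r5 m[X14→φ2] = [90, 124]
r6 m[φ0→X9] = [27, 34]
r6 m[φ0→X14] = [90, 124]
r6 m[φ1→X9] = [12, 13]
r6 m[φ1→X0] = [400, 366]
r6 m[φ2→X14] = [3, 4]
r6 m[X9→φ0] = [12, 13]
r6 m[X9→φ1] = [27, 34]
r6 m[X0→φ1] = [1, 1]
r6 m[X14→φ0] = [3, 4]
r6 m[X14→φ2] = [90, 124]
fixed point reached at round 6
b[X9] = ⊗ incoming = [324, 442]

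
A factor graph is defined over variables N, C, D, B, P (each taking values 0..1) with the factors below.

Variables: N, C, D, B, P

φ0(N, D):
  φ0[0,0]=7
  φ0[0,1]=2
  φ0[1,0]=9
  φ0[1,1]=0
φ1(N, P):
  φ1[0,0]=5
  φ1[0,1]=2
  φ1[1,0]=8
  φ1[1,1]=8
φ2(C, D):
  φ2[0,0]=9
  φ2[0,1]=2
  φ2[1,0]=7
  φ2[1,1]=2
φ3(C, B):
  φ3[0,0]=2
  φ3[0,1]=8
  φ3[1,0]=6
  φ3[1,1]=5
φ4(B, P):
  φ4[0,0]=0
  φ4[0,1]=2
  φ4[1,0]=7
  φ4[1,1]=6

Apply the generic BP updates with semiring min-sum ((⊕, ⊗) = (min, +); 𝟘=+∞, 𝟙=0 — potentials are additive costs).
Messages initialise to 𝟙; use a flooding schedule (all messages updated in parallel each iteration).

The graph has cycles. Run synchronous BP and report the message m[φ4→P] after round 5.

init: all messages = 𝟙 over 2 values
r1 m[φ0→N] = [2, 0]
r1 m[φ0→D] = [7, 0]
r1 m[φ1→N] = [2, 8]
r1 m[φ1→P] = [5, 2]
r1 m[φ2→C] = [2, 2]
r1 m[φ2→D] = [7, 2]
r1 m[φ3→C] = [2, 5]
r1 m[φ3→B] = [2, 5]
r1 m[φ4→B] = [0, 6]
r1 m[φ4→P] = [0, 2]
r1 m[N→φ0] = [0, 0]
r1 m[N→φ1] = [0, 0]
r1 m[C→φ2] = [0, 0]
r1 m[C→φ3] = [0, 0]
r1 m[D→φ0] = [0, 0]
r1 m[D→φ2] = [0, 0]
r1 m[B→φ3] = [0, 0]
r1 m[B→φ4] = [0, 0]
r1 m[P→φ1] = [0, 0]
r1 m[P→φ4] = [0, 0]
r2 m[φ0→N] = [2, 0]
r2 m[φ0→D] = [7, 0]
r2 m[φ1→N] = [2, 8]
r2 m[φ1→P] = [5, 2]
r2 m[φ2→C] = [2, 2]
r2 m[φ2→D] = [7, 2]
r2 m[φ3→C] = [2, 5]
r2 m[φ3→B] = [2, 5]
r2 m[φ4→B] = [0, 6]
r2 m[φ4→P] = [0, 2]
r2 m[N→φ0] = [2, 8]
r2 m[N→φ1] = [2, 0]
r2 m[C→φ2] = [2, 5]
r2 m[C→φ3] = [2, 2]
r2 m[D→φ0] = [7, 2]
r2 m[D→φ2] = [7, 0]
r2 m[B→φ3] = [0, 6]
r2 m[B→φ4] = [2, 5]
r2 m[P→φ1] = [0, 2]
r2 m[P→φ4] = [5, 2]
r3 m[φ0→N] = [4, 2]
r3 m[φ0→D] = [9, 4]
r3 m[φ1→N] = [4, 8]
r3 m[φ1→P] = [7, 4]
r3 m[φ2→C] = [2, 2]
r3 m[φ2→D] = [11, 4]
r3 m[φ3→C] = [2, 6]
r3 m[φ3→B] = [4, 7]
r3 m[φ4→B] = [4, 8]
r3 m[φ4→P] = [2, 4]
r3 m[N→φ0] = [2, 8]
r3 m[N→φ1] = [2, 0]
r3 m[C→φ2] = [2, 5]
r3 m[C→φ3] = [2, 2]
r3 m[D→φ0] = [7, 2]
r3 m[D→φ2] = [7, 0]
r3 m[B→φ3] = [0, 6]
r3 m[B→φ4] = [2, 5]
r3 m[P→φ1] = [0, 2]
r3 m[P→φ4] = [5, 2]
r4 m[φ0→N] = [4, 2]
r4 m[φ0→D] = [9, 4]
r4 m[φ1→N] = [4, 8]
r4 m[φ1→P] = [7, 4]
r4 m[φ2→C] = [2, 2]
r4 m[φ2→D] = [11, 4]
r4 m[φ3→C] = [2, 6]
r4 m[φ3→B] = [4, 7]
r4 m[φ4→B] = [4, 8]
r4 m[φ4→P] = [2, 4]
r4 m[N→φ0] = [4, 8]
r4 m[N→φ1] = [4, 2]
r4 m[C→φ2] = [2, 6]
r4 m[C→φ3] = [2, 2]
r4 m[D→φ0] = [11, 4]
r4 m[D→φ2] = [9, 4]
r4 m[B→φ3] = [4, 8]
r4 m[B→φ4] = [4, 7]
r4 m[P→φ1] = [2, 4]
r4 m[P→φ4] = [7, 4]
r5 m[φ0→N] = [6, 4]
r5 m[φ0→D] = [11, 6]
r5 m[φ1→N] = [6, 10]
r5 m[φ1→P] = [9, 6]
r5 m[φ2→C] = [6, 6]
r5 m[φ2→D] = [11, 4]
r5 m[φ3→C] = [6, 10]
r5 m[φ3→B] = [4, 7]
r5 m[φ4→B] = [6, 10]
r5 m[φ4→P] = [4, 6]
r5 m[N→φ0] = [4, 8]
r5 m[N→φ1] = [4, 2]
r5 m[C→φ2] = [2, 6]
r5 m[C→φ3] = [2, 2]
r5 m[D→φ0] = [11, 4]
r5 m[D→φ2] = [9, 4]
r5 m[B→φ3] = [4, 8]
r5 m[B→φ4] = [4, 7]
r5 m[P→φ1] = [2, 4]
r5 m[P→φ4] = [7, 4]

message @ round 5 = [4, 6]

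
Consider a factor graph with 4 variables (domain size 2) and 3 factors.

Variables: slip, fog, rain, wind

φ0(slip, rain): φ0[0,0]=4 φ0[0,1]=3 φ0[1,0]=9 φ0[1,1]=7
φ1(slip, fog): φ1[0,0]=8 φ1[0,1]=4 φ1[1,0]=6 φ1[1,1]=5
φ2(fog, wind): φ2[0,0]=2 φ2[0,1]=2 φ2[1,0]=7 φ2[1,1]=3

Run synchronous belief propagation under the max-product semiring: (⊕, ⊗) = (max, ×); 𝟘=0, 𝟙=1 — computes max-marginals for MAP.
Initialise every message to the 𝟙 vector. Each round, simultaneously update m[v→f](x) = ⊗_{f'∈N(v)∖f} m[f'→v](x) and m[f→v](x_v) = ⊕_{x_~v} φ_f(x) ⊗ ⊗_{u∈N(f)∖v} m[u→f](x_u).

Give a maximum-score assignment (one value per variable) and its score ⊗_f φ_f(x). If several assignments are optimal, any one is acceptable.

assignment: (slip=1, fog=1, rain=0, wind=0); score = 315

init: all messages = 𝟙 over 2 values
r1 m[φ0→slip] = [4, 9]
r1 m[φ0→rain] = [9, 7]
r1 m[φ1→slip] = [8, 6]
r1 m[φ1→fog] = [8, 5]
r1 m[φ2→fog] = [2, 7]
r1 m[φ2→wind] = [7, 3]
r1 m[slip→φ0] = [1, 1]
r1 m[slip→φ1] = [1, 1]
r1 m[fog→φ1] = [1, 1]
r1 m[fog→φ2] = [1, 1]
r1 m[rain→φ0] = [1, 1]
r1 m[wind→φ2] = [1, 1]
r2 m[φ0→slip] = [4, 9]
r2 m[φ0→rain] = [9, 7]
r2 m[φ1→slip] = [8, 6]
r2 m[φ1→fog] = [8, 5]
r2 m[φ2→fog] = [2, 7]
r2 m[φ2→wind] = [7, 3]
r2 m[slip→φ0] = [8, 6]
r2 m[slip→φ1] = [4, 9]
r2 m[fog→φ1] = [2, 7]
r2 m[fog→φ2] = [8, 5]
r2 m[rain→φ0] = [1, 1]
r2 m[wind→φ2] = [1, 1]
r3 m[φ0→slip] = [4, 9]
r3 m[φ0→rain] = [54, 42]
r3 m[φ1→slip] = [28, 35]
r3 m[φ1→fog] = [54, 45]
r3 m[φ2→fog] = [2, 7]
r3 m[φ2→wind] = [35, 16]
r3 m[slip→φ0] = [8, 6]
r3 m[slip→φ1] = [4, 9]
r3 m[fog→φ1] = [2, 7]
r3 m[fog→φ2] = [8, 5]
r3 m[rain→φ0] = [1, 1]
r3 m[wind→φ2] = [1, 1]
r4 m[φ0→slip] = [4, 9]
r4 m[φ0→rain] = [54, 42]
r4 m[φ1→slip] = [28, 35]
r4 m[φ1→fog] = [54, 45]
r4 m[φ2→fog] = [2, 7]
r4 m[φ2→wind] = [35, 16]
r4 m[slip→φ0] = [28, 35]
r4 m[slip→φ1] = [4, 9]
r4 m[fog→φ1] = [2, 7]
r4 m[fog→φ2] = [54, 45]
r4 m[rain→φ0] = [1, 1]
r4 m[wind→φ2] = [1, 1]
r5 m[φ0→slip] = [4, 9]
r5 m[φ0→rain] = [315, 245]
r5 m[φ1→slip] = [28, 35]
r5 m[φ1→fog] = [54, 45]
r5 m[φ2→fog] = [2, 7]
r5 m[φ2→wind] = [315, 135]
r5 m[slip→φ0] = [28, 35]
r5 m[slip→φ1] = [4, 9]
r5 m[fog→φ1] = [2, 7]
r5 m[fog→φ2] = [54, 45]
r5 m[rain→φ0] = [1, 1]
r5 m[wind→φ2] = [1, 1]
r6 m[φ0→slip] = [4, 9]
r6 m[φ0→rain] = [315, 245]
r6 m[φ1→slip] = [28, 35]
r6 m[φ1→fog] = [54, 45]
r6 m[φ2→fog] = [2, 7]
r6 m[φ2→wind] = [315, 135]
r6 m[slip→φ0] = [28, 35]
r6 m[slip→φ1] = [4, 9]
r6 m[fog→φ1] = [2, 7]
r6 m[fog→φ2] = [54, 45]
r6 m[rain→φ0] = [1, 1]
r6 m[wind→φ2] = [1, 1]
fixed point reached at round 6
traceback from slip: (slip=1, fog=1, rain=0, wind=0), score=315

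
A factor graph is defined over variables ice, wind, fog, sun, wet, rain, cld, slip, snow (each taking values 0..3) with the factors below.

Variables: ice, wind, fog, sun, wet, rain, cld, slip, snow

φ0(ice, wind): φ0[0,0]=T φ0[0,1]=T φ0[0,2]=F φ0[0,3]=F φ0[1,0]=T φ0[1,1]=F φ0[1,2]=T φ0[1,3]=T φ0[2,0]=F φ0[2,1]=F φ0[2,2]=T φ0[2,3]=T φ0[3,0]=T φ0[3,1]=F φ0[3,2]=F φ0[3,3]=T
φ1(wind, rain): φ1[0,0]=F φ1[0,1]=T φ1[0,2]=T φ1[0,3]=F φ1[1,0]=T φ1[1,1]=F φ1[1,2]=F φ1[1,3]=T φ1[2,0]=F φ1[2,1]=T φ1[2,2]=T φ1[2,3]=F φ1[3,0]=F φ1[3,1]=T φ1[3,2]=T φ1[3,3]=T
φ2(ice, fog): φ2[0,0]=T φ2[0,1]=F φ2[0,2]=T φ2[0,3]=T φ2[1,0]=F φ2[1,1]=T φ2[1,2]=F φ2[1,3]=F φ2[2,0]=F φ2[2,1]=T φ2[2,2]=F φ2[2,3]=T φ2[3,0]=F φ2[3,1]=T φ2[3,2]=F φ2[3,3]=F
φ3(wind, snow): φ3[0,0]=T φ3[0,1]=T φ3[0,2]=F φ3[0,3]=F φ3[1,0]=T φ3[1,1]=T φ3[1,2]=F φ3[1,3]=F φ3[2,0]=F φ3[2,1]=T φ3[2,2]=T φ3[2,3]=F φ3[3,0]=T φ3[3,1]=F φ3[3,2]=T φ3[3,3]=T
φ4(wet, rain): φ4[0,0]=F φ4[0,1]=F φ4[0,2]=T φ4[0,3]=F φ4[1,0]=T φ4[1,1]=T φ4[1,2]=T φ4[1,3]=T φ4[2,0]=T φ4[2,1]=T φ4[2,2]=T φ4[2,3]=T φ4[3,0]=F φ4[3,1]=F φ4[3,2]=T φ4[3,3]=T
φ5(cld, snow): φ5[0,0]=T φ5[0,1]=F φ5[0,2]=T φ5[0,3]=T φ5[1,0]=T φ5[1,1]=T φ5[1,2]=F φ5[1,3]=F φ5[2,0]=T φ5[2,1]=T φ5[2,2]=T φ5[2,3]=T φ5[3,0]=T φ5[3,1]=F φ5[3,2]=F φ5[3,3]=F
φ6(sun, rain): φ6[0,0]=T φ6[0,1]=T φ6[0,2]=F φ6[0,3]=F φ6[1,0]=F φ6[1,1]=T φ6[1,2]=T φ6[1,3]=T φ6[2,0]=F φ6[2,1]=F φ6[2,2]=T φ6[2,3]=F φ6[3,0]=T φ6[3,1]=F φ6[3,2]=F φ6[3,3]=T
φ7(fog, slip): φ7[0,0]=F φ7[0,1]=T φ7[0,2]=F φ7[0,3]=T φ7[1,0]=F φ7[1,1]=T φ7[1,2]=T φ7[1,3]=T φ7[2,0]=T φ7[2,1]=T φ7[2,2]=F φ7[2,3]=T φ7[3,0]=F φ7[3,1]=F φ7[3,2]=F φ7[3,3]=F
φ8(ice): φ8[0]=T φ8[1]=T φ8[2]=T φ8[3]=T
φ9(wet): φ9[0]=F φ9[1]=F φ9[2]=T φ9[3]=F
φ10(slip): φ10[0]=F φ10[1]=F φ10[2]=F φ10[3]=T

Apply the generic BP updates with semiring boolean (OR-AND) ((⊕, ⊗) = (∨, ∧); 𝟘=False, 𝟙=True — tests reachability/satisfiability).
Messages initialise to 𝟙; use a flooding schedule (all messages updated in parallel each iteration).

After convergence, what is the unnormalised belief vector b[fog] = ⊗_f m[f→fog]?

b[fog] = [T, T, T, F]

init: all messages = 𝟙 over 4 values
r1 m[φ0→ice] = [T, T, T, T]
r1 m[φ0→wind] = [T, T, T, T]
r1 m[φ1→wind] = [T, T, T, T]
r1 m[φ1→rain] = [T, T, T, T]
r1 m[φ2→ice] = [T, T, T, T]
r1 m[φ2→fog] = [T, T, T, T]
r1 m[φ3→wind] = [T, T, T, T]
r1 m[φ3→snow] = [T, T, T, T]
r1 m[φ4→wet] = [T, T, T, T]
r1 m[φ4→rain] = [T, T, T, T]
r1 m[φ5→cld] = [T, T, T, T]
r1 m[φ5→snow] = [T, T, T, T]
r1 m[φ6→sun] = [T, T, T, T]
r1 m[φ6→rain] = [T, T, T, T]
r1 m[φ7→fog] = [T, T, T, F]
r1 m[φ7→slip] = [T, T, T, T]
r1 m[φ8→ice] = [T, T, T, T]
r1 m[φ9→wet] = [F, F, T, F]
r1 m[φ10→slip] = [F, F, F, T]
r1 m[ice→φ0] = [T, T, T, T]
r1 m[ice→φ2] = [T, T, T, T]
r1 m[ice→φ8] = [T, T, T, T]
r1 m[wind→φ0] = [T, T, T, T]
r1 m[wind→φ1] = [T, T, T, T]
r1 m[wind→φ3] = [T, T, T, T]
r1 m[fog→φ2] = [T, T, T, T]
r1 m[fog→φ7] = [T, T, T, T]
r1 m[sun→φ6] = [T, T, T, T]
r1 m[wet→φ4] = [T, T, T, T]
r1 m[wet→φ9] = [T, T, T, T]
r1 m[rain→φ1] = [T, T, T, T]
r1 m[rain→φ4] = [T, T, T, T]
r1 m[rain→φ6] = [T, T, T, T]
r1 m[cld→φ5] = [T, T, T, T]
r1 m[slip→φ7] = [T, T, T, T]
r1 m[slip→φ10] = [T, T, T, T]
r1 m[snow→φ3] = [T, T, T, T]
r1 m[snow→φ5] = [T, T, T, T]
r2 m[φ0→ice] = [T, T, T, T]
r2 m[φ0→wind] = [T, T, T, T]
r2 m[φ1→wind] = [T, T, T, T]
r2 m[φ1→rain] = [T, T, T, T]
r2 m[φ2→ice] = [T, T, T, T]
r2 m[φ2→fog] = [T, T, T, T]
r2 m[φ3→wind] = [T, T, T, T]
r2 m[φ3→snow] = [T, T, T, T]
r2 m[φ4→wet] = [T, T, T, T]
r2 m[φ4→rain] = [T, T, T, T]
r2 m[φ5→cld] = [T, T, T, T]
r2 m[φ5→snow] = [T, T, T, T]
r2 m[φ6→sun] = [T, T, T, T]
r2 m[φ6→rain] = [T, T, T, T]
r2 m[φ7→fog] = [T, T, T, F]
r2 m[φ7→slip] = [T, T, T, T]
r2 m[φ8→ice] = [T, T, T, T]
r2 m[φ9→wet] = [F, F, T, F]
r2 m[φ10→slip] = [F, F, F, T]
r2 m[ice→φ0] = [T, T, T, T]
r2 m[ice→φ2] = [T, T, T, T]
r2 m[ice→φ8] = [T, T, T, T]
r2 m[wind→φ0] = [T, T, T, T]
r2 m[wind→φ1] = [T, T, T, T]
r2 m[wind→φ3] = [T, T, T, T]
r2 m[fog→φ2] = [T, T, T, F]
r2 m[fog→φ7] = [T, T, T, T]
r2 m[sun→φ6] = [T, T, T, T]
r2 m[wet→φ4] = [F, F, T, F]
r2 m[wet→φ9] = [T, T, T, T]
r2 m[rain→φ1] = [T, T, T, T]
r2 m[rain→φ4] = [T, T, T, T]
r2 m[rain→φ6] = [T, T, T, T]
r2 m[cld→φ5] = [T, T, T, T]
r2 m[slip→φ7] = [F, F, F, T]
r2 m[slip→φ10] = [T, T, T, T]
r2 m[snow→φ3] = [T, T, T, T]
r2 m[snow→φ5] = [T, T, T, T]
r3 m[φ0→ice] = [T, T, T, T]
r3 m[φ0→wind] = [T, T, T, T]
r3 m[φ1→wind] = [T, T, T, T]
r3 m[φ1→rain] = [T, T, T, T]
r3 m[φ2→ice] = [T, T, T, T]
r3 m[φ2→fog] = [T, T, T, T]
r3 m[φ3→wind] = [T, T, T, T]
r3 m[φ3→snow] = [T, T, T, T]
r3 m[φ4→wet] = [T, T, T, T]
r3 m[φ4→rain] = [T, T, T, T]
r3 m[φ5→cld] = [T, T, T, T]
r3 m[φ5→snow] = [T, T, T, T]
r3 m[φ6→sun] = [T, T, T, T]
r3 m[φ6→rain] = [T, T, T, T]
r3 m[φ7→fog] = [T, T, T, F]
r3 m[φ7→slip] = [T, T, T, T]
r3 m[φ8→ice] = [T, T, T, T]
r3 m[φ9→wet] = [F, F, T, F]
r3 m[φ10→slip] = [F, F, F, T]
r3 m[ice→φ0] = [T, T, T, T]
r3 m[ice→φ2] = [T, T, T, T]
r3 m[ice→φ8] = [T, T, T, T]
r3 m[wind→φ0] = [T, T, T, T]
r3 m[wind→φ1] = [T, T, T, T]
r3 m[wind→φ3] = [T, T, T, T]
r3 m[fog→φ2] = [T, T, T, F]
r3 m[fog→φ7] = [T, T, T, T]
r3 m[sun→φ6] = [T, T, T, T]
r3 m[wet→φ4] = [F, F, T, F]
r3 m[wet→φ9] = [T, T, T, T]
r3 m[rain→φ1] = [T, T, T, T]
r3 m[rain→φ4] = [T, T, T, T]
r3 m[rain→φ6] = [T, T, T, T]
r3 m[cld→φ5] = [T, T, T, T]
r3 m[slip→φ7] = [F, F, F, T]
r3 m[slip→φ10] = [T, T, T, T]
r3 m[snow→φ3] = [T, T, T, T]
r3 m[snow→φ5] = [T, T, T, T]
fixed point reached at round 3
b[fog] = ⊗ incoming = [T, T, T, F]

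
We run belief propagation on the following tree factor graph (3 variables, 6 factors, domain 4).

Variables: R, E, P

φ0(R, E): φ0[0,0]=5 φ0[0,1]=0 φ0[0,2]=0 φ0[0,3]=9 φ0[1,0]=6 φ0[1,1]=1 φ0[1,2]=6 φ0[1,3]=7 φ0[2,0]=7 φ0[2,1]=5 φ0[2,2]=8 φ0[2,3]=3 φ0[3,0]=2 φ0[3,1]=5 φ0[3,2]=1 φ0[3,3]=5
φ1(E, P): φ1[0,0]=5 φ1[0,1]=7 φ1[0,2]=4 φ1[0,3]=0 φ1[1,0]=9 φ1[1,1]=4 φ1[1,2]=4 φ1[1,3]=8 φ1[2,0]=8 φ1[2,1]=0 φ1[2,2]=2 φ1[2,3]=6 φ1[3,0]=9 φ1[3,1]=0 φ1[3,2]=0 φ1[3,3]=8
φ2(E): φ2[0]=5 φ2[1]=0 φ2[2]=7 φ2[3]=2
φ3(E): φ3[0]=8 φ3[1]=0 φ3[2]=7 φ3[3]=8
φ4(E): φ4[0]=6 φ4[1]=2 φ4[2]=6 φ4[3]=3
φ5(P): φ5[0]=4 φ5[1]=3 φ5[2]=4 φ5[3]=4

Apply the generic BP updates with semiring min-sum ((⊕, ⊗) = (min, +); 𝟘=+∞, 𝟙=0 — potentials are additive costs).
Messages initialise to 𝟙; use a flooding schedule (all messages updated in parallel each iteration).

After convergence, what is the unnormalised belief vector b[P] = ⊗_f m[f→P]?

init: all messages = 𝟙 over 4 values
r1 m[φ0→R] = [0, 1, 3, 1]
r1 m[φ0→E] = [2, 0, 0, 3]
r1 m[φ1→E] = [0, 4, 0, 0]
r1 m[φ1→P] = [5, 0, 0, 0]
r1 m[φ2→E] = [5, 0, 7, 2]
r1 m[φ3→E] = [8, 0, 7, 8]
r1 m[φ4→E] = [6, 2, 6, 3]
r1 m[φ5→P] = [4, 3, 4, 4]
r1 m[R→φ0] = [0, 0, 0, 0]
r1 m[E→φ0] = [0, 0, 0, 0]
r1 m[E→φ1] = [0, 0, 0, 0]
r1 m[E→φ2] = [0, 0, 0, 0]
r1 m[E→φ3] = [0, 0, 0, 0]
r1 m[E→φ4] = [0, 0, 0, 0]
r1 m[P→φ1] = [0, 0, 0, 0]
r1 m[P→φ5] = [0, 0, 0, 0]
r2 m[φ0→R] = [0, 1, 3, 1]
r2 m[φ0→E] = [2, 0, 0, 3]
r2 m[φ1→E] = [0, 4, 0, 0]
r2 m[φ1→P] = [5, 0, 0, 0]
r2 m[φ2→E] = [5, 0, 7, 2]
r2 m[φ3→E] = [8, 0, 7, 8]
r2 m[φ4→E] = [6, 2, 6, 3]
r2 m[φ5→P] = [4, 3, 4, 4]
r2 m[R→φ0] = [0, 0, 0, 0]
r2 m[E→φ0] = [19, 6, 20, 13]
r2 m[E→φ1] = [21, 2, 20, 16]
r2 m[E→φ2] = [16, 6, 13, 14]
r2 m[E→φ3] = [13, 6, 13, 8]
r2 m[E→φ4] = [15, 4, 14, 13]
r2 m[P→φ1] = [4, 3, 4, 4]
r2 m[P→φ5] = [5, 0, 0, 0]
r3 m[φ0→R] = [6, 7, 11, 11]
r3 m[φ0→E] = [2, 0, 0, 3]
r3 m[φ1→E] = [4, 7, 3, 3]
r3 m[φ1→P] = [11, 6, 6, 10]
r3 m[φ2→E] = [5, 0, 7, 2]
r3 m[φ3→E] = [8, 0, 7, 8]
r3 m[φ4→E] = [6, 2, 6, 3]
r3 m[φ5→P] = [4, 3, 4, 4]
r3 m[R→φ0] = [0, 0, 0, 0]
r3 m[E→φ0] = [19, 6, 20, 13]
r3 m[E→φ1] = [21, 2, 20, 16]
r3 m[E→φ2] = [16, 6, 13, 14]
r3 m[E→φ3] = [13, 6, 13, 8]
r3 m[E→φ4] = [15, 4, 14, 13]
r3 m[P→φ1] = [4, 3, 4, 4]
r3 m[P→φ5] = [5, 0, 0, 0]
r4 m[φ0→R] = [6, 7, 11, 11]
r4 m[φ0→E] = [2, 0, 0, 3]
r4 m[φ1→E] = [4, 7, 3, 3]
r4 m[φ1→P] = [11, 6, 6, 10]
r4 m[φ2→E] = [5, 0, 7, 2]
r4 m[φ3→E] = [8, 0, 7, 8]
r4 m[φ4→E] = [6, 2, 6, 3]
r4 m[φ5→P] = [4, 3, 4, 4]
r4 m[R→φ0] = [0, 0, 0, 0]
r4 m[E→φ0] = [23, 9, 23, 16]
r4 m[E→φ1] = [21, 2, 20, 16]
r4 m[E→φ2] = [20, 9, 16, 17]
r4 m[E→φ3] = [17, 9, 16, 11]
r4 m[E→φ4] = [19, 7, 17, 16]
r4 m[P→φ1] = [4, 3, 4, 4]
r4 m[P→φ5] = [11, 6, 6, 10]
r5 m[φ0→R] = [9, 10, 14, 14]
r5 m[φ0→E] = [2, 0, 0, 3]
r5 m[φ1→E] = [4, 7, 3, 3]
r5 m[φ1→P] = [11, 6, 6, 10]
r5 m[φ2→E] = [5, 0, 7, 2]
r5 m[φ3→E] = [8, 0, 7, 8]
r5 m[φ4→E] = [6, 2, 6, 3]
r5 m[φ5→P] = [4, 3, 4, 4]
r5 m[R→φ0] = [0, 0, 0, 0]
r5 m[E→φ0] = [23, 9, 23, 16]
r5 m[E→φ1] = [21, 2, 20, 16]
r5 m[E→φ2] = [20, 9, 16, 17]
r5 m[E→φ3] = [17, 9, 16, 11]
r5 m[E→φ4] = [19, 7, 17, 16]
r5 m[P→φ1] = [4, 3, 4, 4]
r5 m[P→φ5] = [11, 6, 6, 10]
r6 m[φ0→R] = [9, 10, 14, 14]
r6 m[φ0→E] = [2, 0, 0, 3]
r6 m[φ1→E] = [4, 7, 3, 3]
r6 m[φ1→P] = [11, 6, 6, 10]
r6 m[φ2→E] = [5, 0, 7, 2]
r6 m[φ3→E] = [8, 0, 7, 8]
r6 m[φ4→E] = [6, 2, 6, 3]
r6 m[φ5→P] = [4, 3, 4, 4]
r6 m[R→φ0] = [0, 0, 0, 0]
r6 m[E→φ0] = [23, 9, 23, 16]
r6 m[E→φ1] = [21, 2, 20, 16]
r6 m[E→φ2] = [20, 9, 16, 17]
r6 m[E→φ3] = [17, 9, 16, 11]
r6 m[E→φ4] = [19, 7, 17, 16]
r6 m[P→φ1] = [4, 3, 4, 4]
r6 m[P→φ5] = [11, 6, 6, 10]
fixed point reached at round 6
b[P] = ⊗ incoming = [15, 9, 10, 14]

b[P] = [15, 9, 10, 14]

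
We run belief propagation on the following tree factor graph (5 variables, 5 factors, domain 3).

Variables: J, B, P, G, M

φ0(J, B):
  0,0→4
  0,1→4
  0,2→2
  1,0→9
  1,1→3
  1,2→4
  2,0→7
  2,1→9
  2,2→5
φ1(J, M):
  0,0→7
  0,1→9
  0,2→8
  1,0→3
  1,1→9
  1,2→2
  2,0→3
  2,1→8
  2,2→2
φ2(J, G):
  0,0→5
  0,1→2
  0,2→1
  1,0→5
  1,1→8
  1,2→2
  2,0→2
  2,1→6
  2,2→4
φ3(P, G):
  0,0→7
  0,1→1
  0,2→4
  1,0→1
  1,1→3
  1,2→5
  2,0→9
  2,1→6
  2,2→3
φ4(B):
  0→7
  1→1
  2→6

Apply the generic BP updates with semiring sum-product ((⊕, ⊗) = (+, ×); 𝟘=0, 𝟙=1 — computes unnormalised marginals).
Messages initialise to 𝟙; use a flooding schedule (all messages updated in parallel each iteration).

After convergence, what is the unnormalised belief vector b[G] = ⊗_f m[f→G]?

init: all messages = 𝟙 over 3 values
r1 m[φ0→J] = [10, 16, 21]
r1 m[φ0→B] = [20, 16, 11]
r1 m[φ1→J] = [24, 14, 13]
r1 m[φ1→M] = [13, 26, 12]
r1 m[φ2→J] = [8, 15, 12]
r1 m[φ2→G] = [12, 16, 7]
r1 m[φ3→P] = [12, 9, 18]
r1 m[φ3→G] = [17, 10, 12]
r1 m[φ4→B] = [7, 1, 6]
r1 m[J→φ0] = [1, 1, 1]
r1 m[J→φ1] = [1, 1, 1]
r1 m[J→φ2] = [1, 1, 1]
r1 m[B→φ0] = [1, 1, 1]
r1 m[B→φ4] = [1, 1, 1]
r1 m[P→φ3] = [1, 1, 1]
r1 m[G→φ2] = [1, 1, 1]
r1 m[G→φ3] = [1, 1, 1]
r1 m[M→φ1] = [1, 1, 1]
r2 m[φ0→J] = [10, 16, 21]
r2 m[φ0→B] = [20, 16, 11]
r2 m[φ1→J] = [24, 14, 13]
r2 m[φ1→M] = [13, 26, 12]
r2 m[φ2→J] = [8, 15, 12]
r2 m[φ2→G] = [12, 16, 7]
r2 m[φ3→P] = [12, 9, 18]
r2 m[φ3→G] = [17, 10, 12]
r2 m[φ4→B] = [7, 1, 6]
r2 m[J→φ0] = [192, 210, 156]
r2 m[J→φ1] = [80, 240, 252]
r2 m[J→φ2] = [240, 224, 273]
r2 m[B→φ0] = [7, 1, 6]
r2 m[B→φ4] = [20, 16, 11]
r2 m[P→φ3] = [1, 1, 1]
r2 m[G→φ2] = [17, 10, 12]
r2 m[G→φ3] = [12, 16, 7]
r2 m[M→φ1] = [1, 1, 1]
r3 m[φ0→J] = [44, 90, 88]
r3 m[φ0→B] = [3750, 2802, 2004]
r3 m[φ1→J] = [24, 14, 13]
r3 m[φ1→M] = [2036, 4896, 1624]
r3 m[φ2→J] = [117, 189, 142]
r3 m[φ2→G] = [2866, 3910, 1780]
r3 m[φ3→P] = [128, 95, 225]
r3 m[φ3→G] = [17, 10, 12]
r3 m[φ4→B] = [7, 1, 6]
r3 m[J→φ0] = [192, 210, 156]
r3 m[J→φ1] = [80, 240, 252]
r3 m[J→φ2] = [240, 224, 273]
r3 m[B→φ0] = [7, 1, 6]
r3 m[B→φ4] = [20, 16, 11]
r3 m[P→φ3] = [1, 1, 1]
r3 m[G→φ2] = [17, 10, 12]
r3 m[G→φ3] = [12, 16, 7]
r3 m[M→φ1] = [1, 1, 1]
r4 m[φ0→J] = [44, 90, 88]
r4 m[φ0→B] = [3750, 2802, 2004]
r4 m[φ1→J] = [24, 14, 13]
r4 m[φ1→M] = [2036, 4896, 1624]
r4 m[φ2→J] = [117, 189, 142]
r4 m[φ2→G] = [2866, 3910, 1780]
r4 m[φ3→P] = [128, 95, 225]
r4 m[φ3→G] = [17, 10, 12]
r4 m[φ4→B] = [7, 1, 6]
r4 m[J→φ0] = [2808, 2646, 1846]
r4 m[J→φ1] = [5148, 17010, 12496]
r4 m[J→φ2] = [1056, 1260, 1144]
r4 m[B→φ0] = [7, 1, 6]
r4 m[B→φ4] = [3750, 2802, 2004]
r4 m[P→φ3] = [1, 1, 1]
r4 m[G→φ2] = [17, 10, 12]
r4 m[G→φ3] = [2866, 3910, 1780]
r4 m[M→φ1] = [1, 1, 1]
r5 m[φ0→J] = [44, 90, 88]
r5 m[φ0→B] = [47968, 35784, 25430]
r5 m[φ1→J] = [24, 14, 13]
r5 m[φ1→M] = [124554, 299390, 100196]
r5 m[φ2→J] = [117, 189, 142]
r5 m[φ2→G] = [13868, 19056, 8152]
r5 m[φ3→P] = [31092, 23496, 54594]
r5 m[φ3→G] = [17, 10, 12]
r5 m[φ4→B] = [7, 1, 6]
r5 m[J→φ0] = [2808, 2646, 1846]
r5 m[J→φ1] = [5148, 17010, 12496]
r5 m[J→φ2] = [1056, 1260, 1144]
r5 m[B→φ0] = [7, 1, 6]
r5 m[B→φ4] = [3750, 2802, 2004]
r5 m[P→φ3] = [1, 1, 1]
r5 m[G→φ2] = [17, 10, 12]
r5 m[G→φ3] = [2866, 3910, 1780]
r5 m[M→φ1] = [1, 1, 1]
r6 m[φ0→J] = [44, 90, 88]
r6 m[φ0→B] = [47968, 35784, 25430]
r6 m[φ1→J] = [24, 14, 13]
r6 m[φ1→M] = [124554, 299390, 100196]
r6 m[φ2→J] = [117, 189, 142]
r6 m[φ2→G] = [13868, 19056, 8152]
r6 m[φ3→P] = [31092, 23496, 54594]
r6 m[φ3→G] = [17, 10, 12]
r6 m[φ4→B] = [7, 1, 6]
r6 m[J→φ0] = [2808, 2646, 1846]
r6 m[J→φ1] = [5148, 17010, 12496]
r6 m[J→φ2] = [1056, 1260, 1144]
r6 m[B→φ0] = [7, 1, 6]
r6 m[B→φ4] = [47968, 35784, 25430]
r6 m[P→φ3] = [1, 1, 1]
r6 m[G→φ2] = [17, 10, 12]
r6 m[G→φ3] = [13868, 19056, 8152]
r6 m[M→φ1] = [1, 1, 1]
r7 m[φ0→J] = [44, 90, 88]
r7 m[φ0→B] = [47968, 35784, 25430]
r7 m[φ1→J] = [24, 14, 13]
r7 m[φ1→M] = [124554, 299390, 100196]
r7 m[φ2→J] = [117, 189, 142]
r7 m[φ2→G] = [13868, 19056, 8152]
r7 m[φ3→P] = [148740, 111796, 263604]
r7 m[φ3→G] = [17, 10, 12]
r7 m[φ4→B] = [7, 1, 6]
r7 m[J→φ0] = [2808, 2646, 1846]
r7 m[J→φ1] = [5148, 17010, 12496]
r7 m[J→φ2] = [1056, 1260, 1144]
r7 m[B→φ0] = [7, 1, 6]
r7 m[B→φ4] = [47968, 35784, 25430]
r7 m[P→φ3] = [1, 1, 1]
r7 m[G→φ2] = [17, 10, 12]
r7 m[G→φ3] = [13868, 19056, 8152]
r7 m[M→φ1] = [1, 1, 1]
r8 m[φ0→J] = [44, 90, 88]
r8 m[φ0→B] = [47968, 35784, 25430]
r8 m[φ1→J] = [24, 14, 13]
r8 m[φ1→M] = [124554, 299390, 100196]
r8 m[φ2→J] = [117, 189, 142]
r8 m[φ2→G] = [13868, 19056, 8152]
r8 m[φ3→P] = [148740, 111796, 263604]
r8 m[φ3→G] = [17, 10, 12]
r8 m[φ4→B] = [7, 1, 6]
r8 m[J→φ0] = [2808, 2646, 1846]
r8 m[J→φ1] = [5148, 17010, 12496]
r8 m[J→φ2] = [1056, 1260, 1144]
r8 m[B→φ0] = [7, 1, 6]
r8 m[B→φ4] = [47968, 35784, 25430]
r8 m[P→φ3] = [1, 1, 1]
r8 m[G→φ2] = [17, 10, 12]
r8 m[G→φ3] = [13868, 19056, 8152]
r8 m[M→φ1] = [1, 1, 1]
fixed point reached at round 8
b[G] = ⊗ incoming = [235756, 190560, 97824]

b[G] = [235756, 190560, 97824]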